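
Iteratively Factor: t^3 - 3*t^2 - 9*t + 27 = (t - 3)*(t^2 - 9) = (t - 3)^2*(t + 3)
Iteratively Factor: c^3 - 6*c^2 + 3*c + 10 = (c - 5)*(c^2 - c - 2) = (c - 5)*(c + 1)*(c - 2)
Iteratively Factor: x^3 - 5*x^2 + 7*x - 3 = (x - 1)*(x^2 - 4*x + 3) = (x - 1)^2*(x - 3)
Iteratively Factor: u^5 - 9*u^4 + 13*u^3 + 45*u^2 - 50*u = (u + 2)*(u^4 - 11*u^3 + 35*u^2 - 25*u) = u*(u + 2)*(u^3 - 11*u^2 + 35*u - 25) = u*(u - 5)*(u + 2)*(u^2 - 6*u + 5) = u*(u - 5)^2*(u + 2)*(u - 1)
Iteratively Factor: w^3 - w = (w - 1)*(w^2 + w) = w*(w - 1)*(w + 1)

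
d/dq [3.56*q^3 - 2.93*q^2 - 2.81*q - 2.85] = 10.68*q^2 - 5.86*q - 2.81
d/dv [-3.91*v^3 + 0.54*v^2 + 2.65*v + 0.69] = -11.73*v^2 + 1.08*v + 2.65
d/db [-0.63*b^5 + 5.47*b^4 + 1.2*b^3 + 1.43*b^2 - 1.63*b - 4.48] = -3.15*b^4 + 21.88*b^3 + 3.6*b^2 + 2.86*b - 1.63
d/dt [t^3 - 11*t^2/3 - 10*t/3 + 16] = 3*t^2 - 22*t/3 - 10/3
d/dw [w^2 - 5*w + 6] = 2*w - 5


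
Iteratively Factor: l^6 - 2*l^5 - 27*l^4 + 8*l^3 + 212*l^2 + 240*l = (l + 3)*(l^5 - 5*l^4 - 12*l^3 + 44*l^2 + 80*l) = (l + 2)*(l + 3)*(l^4 - 7*l^3 + 2*l^2 + 40*l) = (l - 4)*(l + 2)*(l + 3)*(l^3 - 3*l^2 - 10*l) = (l - 4)*(l + 2)^2*(l + 3)*(l^2 - 5*l) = (l - 5)*(l - 4)*(l + 2)^2*(l + 3)*(l)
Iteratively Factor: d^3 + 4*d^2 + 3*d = (d + 1)*(d^2 + 3*d) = d*(d + 1)*(d + 3)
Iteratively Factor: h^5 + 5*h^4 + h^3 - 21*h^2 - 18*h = (h + 1)*(h^4 + 4*h^3 - 3*h^2 - 18*h) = h*(h + 1)*(h^3 + 4*h^2 - 3*h - 18) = h*(h - 2)*(h + 1)*(h^2 + 6*h + 9) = h*(h - 2)*(h + 1)*(h + 3)*(h + 3)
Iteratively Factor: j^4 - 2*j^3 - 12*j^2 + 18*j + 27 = (j - 3)*(j^3 + j^2 - 9*j - 9) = (j - 3)^2*(j^2 + 4*j + 3) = (j - 3)^2*(j + 1)*(j + 3)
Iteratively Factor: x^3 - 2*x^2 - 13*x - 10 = (x - 5)*(x^2 + 3*x + 2) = (x - 5)*(x + 1)*(x + 2)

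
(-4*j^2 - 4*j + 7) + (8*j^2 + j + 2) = 4*j^2 - 3*j + 9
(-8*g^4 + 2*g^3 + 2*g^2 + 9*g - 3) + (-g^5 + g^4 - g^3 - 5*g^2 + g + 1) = -g^5 - 7*g^4 + g^3 - 3*g^2 + 10*g - 2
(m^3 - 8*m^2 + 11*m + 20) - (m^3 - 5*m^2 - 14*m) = -3*m^2 + 25*m + 20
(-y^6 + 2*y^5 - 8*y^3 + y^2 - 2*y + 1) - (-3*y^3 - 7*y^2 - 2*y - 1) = -y^6 + 2*y^5 - 5*y^3 + 8*y^2 + 2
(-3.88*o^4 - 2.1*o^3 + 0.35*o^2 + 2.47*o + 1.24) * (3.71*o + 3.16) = -14.3948*o^5 - 20.0518*o^4 - 5.3375*o^3 + 10.2697*o^2 + 12.4056*o + 3.9184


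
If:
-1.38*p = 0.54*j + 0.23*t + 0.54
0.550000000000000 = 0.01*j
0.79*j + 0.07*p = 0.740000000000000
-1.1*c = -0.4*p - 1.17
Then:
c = -220.81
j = 55.00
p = -610.14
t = 3529.38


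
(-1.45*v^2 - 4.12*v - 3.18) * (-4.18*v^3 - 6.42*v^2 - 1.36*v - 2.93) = 6.061*v^5 + 26.5306*v^4 + 41.7148*v^3 + 30.2673*v^2 + 16.3964*v + 9.3174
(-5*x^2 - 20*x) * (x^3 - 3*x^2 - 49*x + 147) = -5*x^5 - 5*x^4 + 305*x^3 + 245*x^2 - 2940*x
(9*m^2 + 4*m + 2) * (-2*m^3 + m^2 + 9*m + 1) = -18*m^5 + m^4 + 81*m^3 + 47*m^2 + 22*m + 2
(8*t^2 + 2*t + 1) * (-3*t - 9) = -24*t^3 - 78*t^2 - 21*t - 9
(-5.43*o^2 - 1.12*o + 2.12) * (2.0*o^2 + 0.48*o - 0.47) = -10.86*o^4 - 4.8464*o^3 + 6.2545*o^2 + 1.544*o - 0.9964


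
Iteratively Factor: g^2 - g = (g)*(g - 1)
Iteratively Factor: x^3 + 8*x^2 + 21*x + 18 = (x + 2)*(x^2 + 6*x + 9) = (x + 2)*(x + 3)*(x + 3)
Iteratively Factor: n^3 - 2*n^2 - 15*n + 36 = (n - 3)*(n^2 + n - 12) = (n - 3)*(n + 4)*(n - 3)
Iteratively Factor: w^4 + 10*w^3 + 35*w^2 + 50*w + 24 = (w + 3)*(w^3 + 7*w^2 + 14*w + 8) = (w + 2)*(w + 3)*(w^2 + 5*w + 4) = (w + 1)*(w + 2)*(w + 3)*(w + 4)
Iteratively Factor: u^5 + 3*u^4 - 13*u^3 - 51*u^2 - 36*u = (u + 3)*(u^4 - 13*u^2 - 12*u) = u*(u + 3)*(u^3 - 13*u - 12) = u*(u - 4)*(u + 3)*(u^2 + 4*u + 3) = u*(u - 4)*(u + 3)^2*(u + 1)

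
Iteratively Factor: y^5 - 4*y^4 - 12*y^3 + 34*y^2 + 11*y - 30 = (y - 2)*(y^4 - 2*y^3 - 16*y^2 + 2*y + 15) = (y - 2)*(y + 3)*(y^3 - 5*y^2 - y + 5) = (y - 2)*(y + 1)*(y + 3)*(y^2 - 6*y + 5) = (y - 5)*(y - 2)*(y + 1)*(y + 3)*(y - 1)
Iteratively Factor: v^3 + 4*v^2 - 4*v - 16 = (v + 2)*(v^2 + 2*v - 8) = (v - 2)*(v + 2)*(v + 4)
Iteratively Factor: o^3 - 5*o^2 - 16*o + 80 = (o - 5)*(o^2 - 16) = (o - 5)*(o + 4)*(o - 4)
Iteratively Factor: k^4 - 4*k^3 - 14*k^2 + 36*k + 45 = (k + 3)*(k^3 - 7*k^2 + 7*k + 15) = (k + 1)*(k + 3)*(k^2 - 8*k + 15) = (k - 5)*(k + 1)*(k + 3)*(k - 3)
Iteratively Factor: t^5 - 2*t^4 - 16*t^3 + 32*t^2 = (t + 4)*(t^4 - 6*t^3 + 8*t^2) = t*(t + 4)*(t^3 - 6*t^2 + 8*t) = t*(t - 2)*(t + 4)*(t^2 - 4*t) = t^2*(t - 2)*(t + 4)*(t - 4)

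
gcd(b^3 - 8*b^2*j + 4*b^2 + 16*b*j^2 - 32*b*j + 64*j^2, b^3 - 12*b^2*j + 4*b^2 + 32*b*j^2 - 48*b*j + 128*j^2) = b^2 - 4*b*j + 4*b - 16*j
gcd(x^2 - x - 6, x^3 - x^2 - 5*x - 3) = x - 3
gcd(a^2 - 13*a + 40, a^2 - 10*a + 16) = a - 8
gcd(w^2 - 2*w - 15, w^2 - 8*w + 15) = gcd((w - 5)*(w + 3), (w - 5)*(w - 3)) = w - 5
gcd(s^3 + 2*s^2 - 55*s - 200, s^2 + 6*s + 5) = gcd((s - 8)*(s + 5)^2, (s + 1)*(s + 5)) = s + 5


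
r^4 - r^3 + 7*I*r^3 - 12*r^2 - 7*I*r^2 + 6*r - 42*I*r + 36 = (r - 3)*(r + 2)*(r + I)*(r + 6*I)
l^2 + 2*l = l*(l + 2)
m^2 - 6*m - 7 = (m - 7)*(m + 1)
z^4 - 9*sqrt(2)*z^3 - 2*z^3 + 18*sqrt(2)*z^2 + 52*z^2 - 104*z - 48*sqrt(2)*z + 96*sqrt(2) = (z - 2)*(z - 4*sqrt(2))*(z - 3*sqrt(2))*(z - 2*sqrt(2))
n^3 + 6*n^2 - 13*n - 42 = (n - 3)*(n + 2)*(n + 7)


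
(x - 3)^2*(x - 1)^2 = x^4 - 8*x^3 + 22*x^2 - 24*x + 9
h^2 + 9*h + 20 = (h + 4)*(h + 5)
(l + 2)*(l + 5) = l^2 + 7*l + 10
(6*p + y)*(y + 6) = 6*p*y + 36*p + y^2 + 6*y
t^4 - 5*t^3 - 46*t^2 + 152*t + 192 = (t - 8)*(t - 4)*(t + 1)*(t + 6)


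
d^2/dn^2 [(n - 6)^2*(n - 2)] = 6*n - 28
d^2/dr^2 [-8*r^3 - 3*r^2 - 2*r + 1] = -48*r - 6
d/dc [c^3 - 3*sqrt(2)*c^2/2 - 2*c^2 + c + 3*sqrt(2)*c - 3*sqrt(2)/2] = 3*c^2 - 3*sqrt(2)*c - 4*c + 1 + 3*sqrt(2)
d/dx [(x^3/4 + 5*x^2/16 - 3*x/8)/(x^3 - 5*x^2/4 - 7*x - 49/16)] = 2*(-80*x^4 - 352*x^3 - 634*x^2 - 245*x + 147)/(256*x^6 - 640*x^5 - 3184*x^4 + 2912*x^3 + 14504*x^2 + 10976*x + 2401)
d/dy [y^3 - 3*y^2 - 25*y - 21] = 3*y^2 - 6*y - 25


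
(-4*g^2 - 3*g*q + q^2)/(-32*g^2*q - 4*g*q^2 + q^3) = (4*g^2 + 3*g*q - q^2)/(q*(32*g^2 + 4*g*q - q^2))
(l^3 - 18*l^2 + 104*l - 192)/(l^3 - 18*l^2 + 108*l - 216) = (l^2 - 12*l + 32)/(l^2 - 12*l + 36)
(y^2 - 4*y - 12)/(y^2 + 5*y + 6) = (y - 6)/(y + 3)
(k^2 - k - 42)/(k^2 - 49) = (k + 6)/(k + 7)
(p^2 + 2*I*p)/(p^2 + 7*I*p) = (p + 2*I)/(p + 7*I)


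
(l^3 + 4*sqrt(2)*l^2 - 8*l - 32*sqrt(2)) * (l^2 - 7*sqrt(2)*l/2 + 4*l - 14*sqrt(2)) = l^5 + sqrt(2)*l^4/2 + 4*l^4 - 36*l^3 + 2*sqrt(2)*l^3 - 144*l^2 - 4*sqrt(2)*l^2 - 16*sqrt(2)*l + 224*l + 896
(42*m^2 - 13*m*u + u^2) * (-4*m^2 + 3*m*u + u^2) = -168*m^4 + 178*m^3*u - m^2*u^2 - 10*m*u^3 + u^4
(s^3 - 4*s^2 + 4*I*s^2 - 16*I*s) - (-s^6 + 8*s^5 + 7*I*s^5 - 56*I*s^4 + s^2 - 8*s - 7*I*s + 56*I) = s^6 - 8*s^5 - 7*I*s^5 + 56*I*s^4 + s^3 - 5*s^2 + 4*I*s^2 + 8*s - 9*I*s - 56*I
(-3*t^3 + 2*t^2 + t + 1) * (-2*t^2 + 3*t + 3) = 6*t^5 - 13*t^4 - 5*t^3 + 7*t^2 + 6*t + 3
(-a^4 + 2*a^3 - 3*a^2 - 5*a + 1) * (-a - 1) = a^5 - a^4 + a^3 + 8*a^2 + 4*a - 1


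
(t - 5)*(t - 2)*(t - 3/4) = t^3 - 31*t^2/4 + 61*t/4 - 15/2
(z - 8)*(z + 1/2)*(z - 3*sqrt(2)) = z^3 - 15*z^2/2 - 3*sqrt(2)*z^2 - 4*z + 45*sqrt(2)*z/2 + 12*sqrt(2)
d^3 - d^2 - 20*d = d*(d - 5)*(d + 4)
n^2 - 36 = (n - 6)*(n + 6)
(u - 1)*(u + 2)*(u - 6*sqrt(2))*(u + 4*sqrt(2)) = u^4 - 2*sqrt(2)*u^3 + u^3 - 50*u^2 - 2*sqrt(2)*u^2 - 48*u + 4*sqrt(2)*u + 96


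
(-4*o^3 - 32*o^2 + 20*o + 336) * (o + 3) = -4*o^4 - 44*o^3 - 76*o^2 + 396*o + 1008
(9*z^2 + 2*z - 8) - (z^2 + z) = 8*z^2 + z - 8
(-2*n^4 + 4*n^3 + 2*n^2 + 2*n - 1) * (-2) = 4*n^4 - 8*n^3 - 4*n^2 - 4*n + 2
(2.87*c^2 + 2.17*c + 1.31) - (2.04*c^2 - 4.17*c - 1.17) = 0.83*c^2 + 6.34*c + 2.48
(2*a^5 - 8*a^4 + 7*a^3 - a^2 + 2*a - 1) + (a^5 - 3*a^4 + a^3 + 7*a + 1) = 3*a^5 - 11*a^4 + 8*a^3 - a^2 + 9*a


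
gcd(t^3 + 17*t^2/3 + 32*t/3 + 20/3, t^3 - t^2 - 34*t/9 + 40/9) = t + 2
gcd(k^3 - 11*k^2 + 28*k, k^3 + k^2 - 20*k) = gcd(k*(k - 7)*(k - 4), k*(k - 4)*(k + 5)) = k^2 - 4*k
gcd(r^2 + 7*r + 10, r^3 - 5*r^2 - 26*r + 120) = r + 5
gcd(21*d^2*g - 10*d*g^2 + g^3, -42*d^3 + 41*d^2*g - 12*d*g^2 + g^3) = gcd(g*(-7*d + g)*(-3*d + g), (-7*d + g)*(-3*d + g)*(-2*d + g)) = 21*d^2 - 10*d*g + g^2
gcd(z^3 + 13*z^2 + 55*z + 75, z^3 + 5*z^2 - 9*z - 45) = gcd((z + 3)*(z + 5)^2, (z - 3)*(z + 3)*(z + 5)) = z^2 + 8*z + 15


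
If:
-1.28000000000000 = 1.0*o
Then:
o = -1.28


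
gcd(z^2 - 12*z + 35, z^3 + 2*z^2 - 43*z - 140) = z - 7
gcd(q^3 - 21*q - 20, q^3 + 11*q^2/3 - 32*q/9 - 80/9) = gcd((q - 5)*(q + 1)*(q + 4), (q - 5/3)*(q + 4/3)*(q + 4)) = q + 4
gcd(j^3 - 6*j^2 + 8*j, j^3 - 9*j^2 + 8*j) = j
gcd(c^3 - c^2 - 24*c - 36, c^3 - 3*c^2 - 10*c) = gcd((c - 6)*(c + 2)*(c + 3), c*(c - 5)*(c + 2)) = c + 2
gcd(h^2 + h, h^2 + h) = h^2 + h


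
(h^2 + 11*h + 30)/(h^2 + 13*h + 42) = (h + 5)/(h + 7)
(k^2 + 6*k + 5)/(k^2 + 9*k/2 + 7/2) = 2*(k + 5)/(2*k + 7)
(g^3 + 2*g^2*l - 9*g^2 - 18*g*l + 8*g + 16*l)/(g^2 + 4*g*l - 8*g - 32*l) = (g^2 + 2*g*l - g - 2*l)/(g + 4*l)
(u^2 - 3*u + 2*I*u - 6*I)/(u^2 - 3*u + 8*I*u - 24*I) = (u + 2*I)/(u + 8*I)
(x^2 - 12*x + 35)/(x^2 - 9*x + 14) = (x - 5)/(x - 2)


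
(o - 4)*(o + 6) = o^2 + 2*o - 24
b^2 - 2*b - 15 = (b - 5)*(b + 3)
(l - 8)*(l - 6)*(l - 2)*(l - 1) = l^4 - 17*l^3 + 92*l^2 - 172*l + 96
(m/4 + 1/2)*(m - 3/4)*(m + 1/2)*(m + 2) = m^4/4 + 15*m^3/16 + 21*m^2/32 - 5*m/8 - 3/8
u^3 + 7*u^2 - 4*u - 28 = (u - 2)*(u + 2)*(u + 7)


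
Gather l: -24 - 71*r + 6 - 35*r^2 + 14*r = -35*r^2 - 57*r - 18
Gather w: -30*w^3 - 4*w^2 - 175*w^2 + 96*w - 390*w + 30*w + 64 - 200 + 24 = -30*w^3 - 179*w^2 - 264*w - 112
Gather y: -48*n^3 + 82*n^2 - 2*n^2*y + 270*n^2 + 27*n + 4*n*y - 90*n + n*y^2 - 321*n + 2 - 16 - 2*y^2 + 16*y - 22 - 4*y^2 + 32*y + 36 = -48*n^3 + 352*n^2 - 384*n + y^2*(n - 6) + y*(-2*n^2 + 4*n + 48)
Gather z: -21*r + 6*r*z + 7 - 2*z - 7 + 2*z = 6*r*z - 21*r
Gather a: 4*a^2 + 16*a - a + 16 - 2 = 4*a^2 + 15*a + 14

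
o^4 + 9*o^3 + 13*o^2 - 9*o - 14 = (o - 1)*(o + 1)*(o + 2)*(o + 7)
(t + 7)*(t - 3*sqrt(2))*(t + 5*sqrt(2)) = t^3 + 2*sqrt(2)*t^2 + 7*t^2 - 30*t + 14*sqrt(2)*t - 210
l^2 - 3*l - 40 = (l - 8)*(l + 5)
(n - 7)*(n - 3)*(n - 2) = n^3 - 12*n^2 + 41*n - 42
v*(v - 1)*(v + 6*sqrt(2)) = v^3 - v^2 + 6*sqrt(2)*v^2 - 6*sqrt(2)*v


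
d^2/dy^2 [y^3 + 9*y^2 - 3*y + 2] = 6*y + 18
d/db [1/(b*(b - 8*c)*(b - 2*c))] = (-b*(b - 8*c) - b*(b - 2*c) - (b - 8*c)*(b - 2*c))/(b^2*(b - 8*c)^2*(b - 2*c)^2)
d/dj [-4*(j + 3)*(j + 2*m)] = -8*j - 8*m - 12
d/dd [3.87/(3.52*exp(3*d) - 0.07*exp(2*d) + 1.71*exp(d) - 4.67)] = (-40.8672*exp(2*d) + 0.5418*exp(d) - 6.6177)*exp(d)/(3.52*exp(3*d) - 0.07*exp(2*d) + 1.71*exp(d) - 4.67)^2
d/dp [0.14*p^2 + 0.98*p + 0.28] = 0.28*p + 0.98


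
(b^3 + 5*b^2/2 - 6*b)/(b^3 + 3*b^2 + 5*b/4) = 2*(2*b^2 + 5*b - 12)/(4*b^2 + 12*b + 5)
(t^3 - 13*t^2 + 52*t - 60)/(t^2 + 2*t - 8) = (t^2 - 11*t + 30)/(t + 4)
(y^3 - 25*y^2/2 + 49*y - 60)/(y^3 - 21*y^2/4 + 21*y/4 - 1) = 2*(2*y^2 - 17*y + 30)/(4*y^2 - 5*y + 1)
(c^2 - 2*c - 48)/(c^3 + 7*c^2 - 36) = (c - 8)/(c^2 + c - 6)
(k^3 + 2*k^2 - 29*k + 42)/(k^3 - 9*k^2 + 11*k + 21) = (k^2 + 5*k - 14)/(k^2 - 6*k - 7)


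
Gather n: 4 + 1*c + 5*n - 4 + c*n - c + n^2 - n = n^2 + n*(c + 4)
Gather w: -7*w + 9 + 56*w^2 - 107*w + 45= 56*w^2 - 114*w + 54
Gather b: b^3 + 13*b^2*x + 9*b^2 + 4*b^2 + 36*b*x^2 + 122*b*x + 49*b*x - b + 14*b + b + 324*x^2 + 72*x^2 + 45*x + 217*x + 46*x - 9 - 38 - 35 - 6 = b^3 + b^2*(13*x + 13) + b*(36*x^2 + 171*x + 14) + 396*x^2 + 308*x - 88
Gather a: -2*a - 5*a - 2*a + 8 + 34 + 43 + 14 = 99 - 9*a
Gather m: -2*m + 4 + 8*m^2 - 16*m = 8*m^2 - 18*m + 4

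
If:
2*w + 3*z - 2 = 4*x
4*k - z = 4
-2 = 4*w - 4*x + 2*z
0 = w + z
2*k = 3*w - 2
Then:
No Solution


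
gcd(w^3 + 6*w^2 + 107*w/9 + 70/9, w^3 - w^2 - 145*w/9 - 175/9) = w^2 + 4*w + 35/9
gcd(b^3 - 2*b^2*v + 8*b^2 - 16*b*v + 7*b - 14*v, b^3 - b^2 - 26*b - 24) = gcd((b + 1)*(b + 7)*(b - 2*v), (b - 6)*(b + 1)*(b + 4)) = b + 1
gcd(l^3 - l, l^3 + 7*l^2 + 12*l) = l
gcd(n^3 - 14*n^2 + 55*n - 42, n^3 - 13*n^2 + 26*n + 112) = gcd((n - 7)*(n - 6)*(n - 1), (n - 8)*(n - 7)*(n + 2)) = n - 7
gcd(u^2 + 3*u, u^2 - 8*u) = u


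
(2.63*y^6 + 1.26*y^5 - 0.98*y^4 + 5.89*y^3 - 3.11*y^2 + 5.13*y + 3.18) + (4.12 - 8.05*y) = 2.63*y^6 + 1.26*y^5 - 0.98*y^4 + 5.89*y^3 - 3.11*y^2 - 2.92*y + 7.3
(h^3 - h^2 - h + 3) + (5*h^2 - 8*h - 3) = h^3 + 4*h^2 - 9*h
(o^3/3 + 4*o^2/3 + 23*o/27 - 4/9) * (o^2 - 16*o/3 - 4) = o^5/3 - 4*o^4/9 - 205*o^3/27 - 836*o^2/81 - 28*o/27 + 16/9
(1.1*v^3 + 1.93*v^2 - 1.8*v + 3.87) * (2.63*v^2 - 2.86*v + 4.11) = 2.893*v^5 + 1.9299*v^4 - 5.7328*v^3 + 23.2584*v^2 - 18.4662*v + 15.9057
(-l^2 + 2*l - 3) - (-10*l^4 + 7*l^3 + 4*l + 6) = 10*l^4 - 7*l^3 - l^2 - 2*l - 9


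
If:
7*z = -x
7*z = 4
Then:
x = -4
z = 4/7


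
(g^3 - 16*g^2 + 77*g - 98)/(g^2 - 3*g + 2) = (g^2 - 14*g + 49)/(g - 1)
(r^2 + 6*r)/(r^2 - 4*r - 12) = r*(r + 6)/(r^2 - 4*r - 12)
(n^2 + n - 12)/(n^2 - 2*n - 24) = (n - 3)/(n - 6)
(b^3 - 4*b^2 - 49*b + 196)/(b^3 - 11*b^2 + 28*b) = (b + 7)/b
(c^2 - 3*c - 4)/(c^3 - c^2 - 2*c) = (c - 4)/(c*(c - 2))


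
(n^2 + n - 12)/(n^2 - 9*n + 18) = (n + 4)/(n - 6)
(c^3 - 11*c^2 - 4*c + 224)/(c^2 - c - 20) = (c^2 - 15*c + 56)/(c - 5)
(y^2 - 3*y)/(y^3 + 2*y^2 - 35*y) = (y - 3)/(y^2 + 2*y - 35)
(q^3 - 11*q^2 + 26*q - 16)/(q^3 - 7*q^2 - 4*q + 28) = (q^2 - 9*q + 8)/(q^2 - 5*q - 14)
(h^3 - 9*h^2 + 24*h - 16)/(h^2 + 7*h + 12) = (h^3 - 9*h^2 + 24*h - 16)/(h^2 + 7*h + 12)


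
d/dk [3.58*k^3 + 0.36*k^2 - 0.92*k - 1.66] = 10.74*k^2 + 0.72*k - 0.92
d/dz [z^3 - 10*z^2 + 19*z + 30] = 3*z^2 - 20*z + 19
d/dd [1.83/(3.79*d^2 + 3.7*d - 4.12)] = (-13.8714*d - 6.771)/(3.79*d^2 + 3.7*d - 4.12)^2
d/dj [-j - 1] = -1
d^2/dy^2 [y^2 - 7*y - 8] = 2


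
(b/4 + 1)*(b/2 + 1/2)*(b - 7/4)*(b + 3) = b^4/8 + 25*b^3/32 + 5*b^2/8 - 85*b/32 - 21/8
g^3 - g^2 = g^2*(g - 1)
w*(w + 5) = w^2 + 5*w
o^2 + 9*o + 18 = (o + 3)*(o + 6)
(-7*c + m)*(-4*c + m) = 28*c^2 - 11*c*m + m^2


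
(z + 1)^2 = z^2 + 2*z + 1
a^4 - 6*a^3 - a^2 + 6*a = a*(a - 6)*(a - 1)*(a + 1)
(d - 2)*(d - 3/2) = d^2 - 7*d/2 + 3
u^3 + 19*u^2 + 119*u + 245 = (u + 5)*(u + 7)^2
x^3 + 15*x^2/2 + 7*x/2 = x*(x + 1/2)*(x + 7)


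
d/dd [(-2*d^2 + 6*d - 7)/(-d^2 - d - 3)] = (8*d^2 - 2*d - 25)/(d^4 + 2*d^3 + 7*d^2 + 6*d + 9)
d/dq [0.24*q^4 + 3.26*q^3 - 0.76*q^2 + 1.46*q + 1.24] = 0.96*q^3 + 9.78*q^2 - 1.52*q + 1.46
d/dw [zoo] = 0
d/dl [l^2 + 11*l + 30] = 2*l + 11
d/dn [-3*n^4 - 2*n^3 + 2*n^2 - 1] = 2*n*(-6*n^2 - 3*n + 2)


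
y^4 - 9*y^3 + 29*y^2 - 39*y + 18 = (y - 3)^2*(y - 2)*(y - 1)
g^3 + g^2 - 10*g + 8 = (g - 2)*(g - 1)*(g + 4)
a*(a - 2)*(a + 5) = a^3 + 3*a^2 - 10*a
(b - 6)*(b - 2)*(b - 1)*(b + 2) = b^4 - 7*b^3 + 2*b^2 + 28*b - 24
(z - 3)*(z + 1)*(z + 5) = z^3 + 3*z^2 - 13*z - 15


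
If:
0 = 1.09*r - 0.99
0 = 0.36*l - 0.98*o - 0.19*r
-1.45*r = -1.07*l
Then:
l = 1.23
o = 0.28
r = 0.91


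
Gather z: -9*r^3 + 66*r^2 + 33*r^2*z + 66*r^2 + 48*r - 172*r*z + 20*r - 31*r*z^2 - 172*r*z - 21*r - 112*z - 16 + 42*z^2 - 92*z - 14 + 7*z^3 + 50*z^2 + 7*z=-9*r^3 + 132*r^2 + 47*r + 7*z^3 + z^2*(92 - 31*r) + z*(33*r^2 - 344*r - 197) - 30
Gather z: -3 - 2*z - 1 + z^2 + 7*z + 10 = z^2 + 5*z + 6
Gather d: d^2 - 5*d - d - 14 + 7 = d^2 - 6*d - 7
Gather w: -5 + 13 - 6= 2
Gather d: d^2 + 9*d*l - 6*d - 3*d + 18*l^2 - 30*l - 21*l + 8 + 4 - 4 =d^2 + d*(9*l - 9) + 18*l^2 - 51*l + 8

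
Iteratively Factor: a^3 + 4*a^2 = (a + 4)*(a^2) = a*(a + 4)*(a)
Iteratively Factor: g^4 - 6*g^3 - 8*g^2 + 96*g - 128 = (g - 4)*(g^3 - 2*g^2 - 16*g + 32) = (g - 4)*(g + 4)*(g^2 - 6*g + 8) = (g - 4)*(g - 2)*(g + 4)*(g - 4)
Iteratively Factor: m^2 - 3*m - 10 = (m + 2)*(m - 5)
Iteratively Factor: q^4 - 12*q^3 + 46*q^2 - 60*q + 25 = (q - 5)*(q^3 - 7*q^2 + 11*q - 5) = (q - 5)*(q - 1)*(q^2 - 6*q + 5) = (q - 5)*(q - 1)^2*(q - 5)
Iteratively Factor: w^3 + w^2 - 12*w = (w + 4)*(w^2 - 3*w) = w*(w + 4)*(w - 3)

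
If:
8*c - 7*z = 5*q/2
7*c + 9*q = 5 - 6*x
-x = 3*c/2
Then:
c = 63*z/67 + 25/134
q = 14*z/67 + 40/67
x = -189*z/134 - 75/268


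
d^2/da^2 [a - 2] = 0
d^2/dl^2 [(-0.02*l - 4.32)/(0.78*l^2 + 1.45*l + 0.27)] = (-(0.02*l + 4.32)*(1.56*l + 1.45)*(3.12*l + 2.9) + (0.0936*l + 6.7972)*(0.78*l^2 + 1.45*l + 0.27))/(0.78*l^2 + 1.45*l + 0.27)^3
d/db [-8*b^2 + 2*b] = 2 - 16*b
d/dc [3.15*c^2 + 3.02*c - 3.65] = 6.3*c + 3.02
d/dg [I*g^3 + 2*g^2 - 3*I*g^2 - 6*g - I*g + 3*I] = 3*I*g^2 + g*(4 - 6*I) - 6 - I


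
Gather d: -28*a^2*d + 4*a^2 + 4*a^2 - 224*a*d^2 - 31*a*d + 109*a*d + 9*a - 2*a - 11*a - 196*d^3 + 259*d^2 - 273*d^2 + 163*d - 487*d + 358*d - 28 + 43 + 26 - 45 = 8*a^2 - 4*a - 196*d^3 + d^2*(-224*a - 14) + d*(-28*a^2 + 78*a + 34) - 4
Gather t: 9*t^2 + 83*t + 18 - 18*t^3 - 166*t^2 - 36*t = -18*t^3 - 157*t^2 + 47*t + 18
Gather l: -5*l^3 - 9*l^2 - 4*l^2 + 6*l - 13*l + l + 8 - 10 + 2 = -5*l^3 - 13*l^2 - 6*l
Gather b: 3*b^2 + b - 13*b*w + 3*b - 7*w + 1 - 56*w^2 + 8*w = 3*b^2 + b*(4 - 13*w) - 56*w^2 + w + 1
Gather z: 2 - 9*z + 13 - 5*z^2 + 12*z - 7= -5*z^2 + 3*z + 8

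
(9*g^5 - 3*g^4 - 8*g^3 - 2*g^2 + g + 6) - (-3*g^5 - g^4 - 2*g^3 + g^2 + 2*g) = 12*g^5 - 2*g^4 - 6*g^3 - 3*g^2 - g + 6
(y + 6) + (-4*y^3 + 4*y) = -4*y^3 + 5*y + 6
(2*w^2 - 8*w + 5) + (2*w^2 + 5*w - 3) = 4*w^2 - 3*w + 2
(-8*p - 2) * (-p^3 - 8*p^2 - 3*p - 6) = 8*p^4 + 66*p^3 + 40*p^2 + 54*p + 12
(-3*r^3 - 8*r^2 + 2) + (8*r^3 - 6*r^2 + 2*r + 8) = 5*r^3 - 14*r^2 + 2*r + 10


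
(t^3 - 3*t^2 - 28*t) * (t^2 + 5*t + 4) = t^5 + 2*t^4 - 39*t^3 - 152*t^2 - 112*t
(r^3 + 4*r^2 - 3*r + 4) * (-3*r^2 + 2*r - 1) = -3*r^5 - 10*r^4 + 16*r^3 - 22*r^2 + 11*r - 4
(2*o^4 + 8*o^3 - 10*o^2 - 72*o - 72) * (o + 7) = 2*o^5 + 22*o^4 + 46*o^3 - 142*o^2 - 576*o - 504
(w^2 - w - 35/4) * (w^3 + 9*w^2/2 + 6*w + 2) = w^5 + 7*w^4/2 - 29*w^3/4 - 347*w^2/8 - 109*w/2 - 35/2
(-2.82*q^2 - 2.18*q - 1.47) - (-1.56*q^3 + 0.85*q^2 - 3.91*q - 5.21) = 1.56*q^3 - 3.67*q^2 + 1.73*q + 3.74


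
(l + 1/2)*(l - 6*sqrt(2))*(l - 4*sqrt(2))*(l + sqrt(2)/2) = l^4 - 19*sqrt(2)*l^3/2 + l^3/2 - 19*sqrt(2)*l^2/4 + 38*l^2 + 19*l + 24*sqrt(2)*l + 12*sqrt(2)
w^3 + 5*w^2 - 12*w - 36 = (w - 3)*(w + 2)*(w + 6)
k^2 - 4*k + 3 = (k - 3)*(k - 1)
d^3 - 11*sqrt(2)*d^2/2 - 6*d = d*(d - 6*sqrt(2))*(d + sqrt(2)/2)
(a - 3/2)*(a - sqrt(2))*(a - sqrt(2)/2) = a^3 - 3*sqrt(2)*a^2/2 - 3*a^2/2 + a + 9*sqrt(2)*a/4 - 3/2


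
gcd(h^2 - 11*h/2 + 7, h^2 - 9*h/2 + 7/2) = h - 7/2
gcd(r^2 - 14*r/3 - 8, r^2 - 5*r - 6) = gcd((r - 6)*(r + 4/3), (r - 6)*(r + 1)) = r - 6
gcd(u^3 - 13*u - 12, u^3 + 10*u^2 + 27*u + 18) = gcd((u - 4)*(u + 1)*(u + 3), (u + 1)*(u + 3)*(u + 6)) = u^2 + 4*u + 3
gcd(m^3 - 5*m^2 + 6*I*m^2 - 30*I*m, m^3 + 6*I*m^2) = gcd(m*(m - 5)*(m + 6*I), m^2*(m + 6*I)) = m^2 + 6*I*m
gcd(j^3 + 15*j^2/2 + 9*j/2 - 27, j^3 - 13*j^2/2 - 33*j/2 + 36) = j^2 + 3*j/2 - 9/2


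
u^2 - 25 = (u - 5)*(u + 5)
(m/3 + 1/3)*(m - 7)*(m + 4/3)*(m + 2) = m^4/3 - 8*m^3/9 - 73*m^2/9 - 118*m/9 - 56/9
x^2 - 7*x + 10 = (x - 5)*(x - 2)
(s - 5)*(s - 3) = s^2 - 8*s + 15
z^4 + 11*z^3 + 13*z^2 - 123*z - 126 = (z - 3)*(z + 1)*(z + 6)*(z + 7)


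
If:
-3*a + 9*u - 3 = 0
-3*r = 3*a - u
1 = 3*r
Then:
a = -1/4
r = 1/3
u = 1/4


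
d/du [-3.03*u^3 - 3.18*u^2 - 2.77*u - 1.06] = -9.09*u^2 - 6.36*u - 2.77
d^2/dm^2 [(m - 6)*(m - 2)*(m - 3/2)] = 6*m - 19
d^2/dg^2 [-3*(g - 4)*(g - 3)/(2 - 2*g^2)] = 3*(-7*g^3 + 39*g^2 - 21*g + 13)/(g^6 - 3*g^4 + 3*g^2 - 1)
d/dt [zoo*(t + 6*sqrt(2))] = zoo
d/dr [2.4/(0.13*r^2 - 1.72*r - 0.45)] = (4.128 - 0.624*r)/(-0.13*r^2 + 1.72*r + 0.45)^2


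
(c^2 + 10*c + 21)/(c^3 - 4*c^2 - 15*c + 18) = (c + 7)/(c^2 - 7*c + 6)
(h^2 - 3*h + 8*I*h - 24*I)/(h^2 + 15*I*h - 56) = (h - 3)/(h + 7*I)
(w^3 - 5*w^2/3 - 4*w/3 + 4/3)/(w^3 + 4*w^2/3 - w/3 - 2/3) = (w - 2)/(w + 1)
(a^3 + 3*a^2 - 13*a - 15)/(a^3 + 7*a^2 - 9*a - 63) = (a^2 + 6*a + 5)/(a^2 + 10*a + 21)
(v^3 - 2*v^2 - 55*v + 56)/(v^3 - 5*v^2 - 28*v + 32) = (v + 7)/(v + 4)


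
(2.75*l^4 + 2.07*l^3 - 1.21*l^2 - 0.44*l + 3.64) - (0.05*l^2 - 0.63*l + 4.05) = 2.75*l^4 + 2.07*l^3 - 1.26*l^2 + 0.19*l - 0.41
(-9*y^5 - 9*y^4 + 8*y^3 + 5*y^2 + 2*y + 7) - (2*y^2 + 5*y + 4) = -9*y^5 - 9*y^4 + 8*y^3 + 3*y^2 - 3*y + 3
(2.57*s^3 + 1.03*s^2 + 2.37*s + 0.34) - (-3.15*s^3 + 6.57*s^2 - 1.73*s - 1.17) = 5.72*s^3 - 5.54*s^2 + 4.1*s + 1.51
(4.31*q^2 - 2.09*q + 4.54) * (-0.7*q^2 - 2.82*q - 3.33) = -3.017*q^4 - 10.6912*q^3 - 11.6365*q^2 - 5.8431*q - 15.1182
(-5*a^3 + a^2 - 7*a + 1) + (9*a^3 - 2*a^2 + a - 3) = 4*a^3 - a^2 - 6*a - 2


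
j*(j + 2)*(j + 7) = j^3 + 9*j^2 + 14*j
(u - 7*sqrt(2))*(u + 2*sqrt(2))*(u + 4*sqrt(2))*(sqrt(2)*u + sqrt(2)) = sqrt(2)*u^4 - 2*u^3 + sqrt(2)*u^3 - 68*sqrt(2)*u^2 - 2*u^2 - 224*u - 68*sqrt(2)*u - 224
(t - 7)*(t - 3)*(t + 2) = t^3 - 8*t^2 + t + 42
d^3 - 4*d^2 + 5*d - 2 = (d - 2)*(d - 1)^2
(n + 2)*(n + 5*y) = n^2 + 5*n*y + 2*n + 10*y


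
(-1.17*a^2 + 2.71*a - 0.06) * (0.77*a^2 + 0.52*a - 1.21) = -0.9009*a^4 + 1.4783*a^3 + 2.7787*a^2 - 3.3103*a + 0.0726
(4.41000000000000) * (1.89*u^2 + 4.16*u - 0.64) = 8.3349*u^2 + 18.3456*u - 2.8224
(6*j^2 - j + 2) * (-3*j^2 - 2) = -18*j^4 + 3*j^3 - 18*j^2 + 2*j - 4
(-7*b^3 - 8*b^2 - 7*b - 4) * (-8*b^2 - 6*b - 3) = 56*b^5 + 106*b^4 + 125*b^3 + 98*b^2 + 45*b + 12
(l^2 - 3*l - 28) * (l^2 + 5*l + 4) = l^4 + 2*l^3 - 39*l^2 - 152*l - 112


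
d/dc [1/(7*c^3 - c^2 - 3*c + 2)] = (-21*c^2 + 2*c + 3)/(7*c^3 - c^2 - 3*c + 2)^2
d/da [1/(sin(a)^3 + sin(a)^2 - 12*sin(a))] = (-3*sin(a)^2 - 2*sin(a) + 12)*cos(a)/((sin(a)^2 + sin(a) - 12)^2*sin(a)^2)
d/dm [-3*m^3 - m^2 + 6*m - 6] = -9*m^2 - 2*m + 6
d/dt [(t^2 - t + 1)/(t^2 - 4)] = (t^2 - 10*t + 4)/(t^4 - 8*t^2 + 16)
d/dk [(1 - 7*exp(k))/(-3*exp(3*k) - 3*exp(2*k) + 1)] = (-3*(3*exp(k) + 2)*(7*exp(k) - 1)*exp(k) + 21*exp(3*k) + 21*exp(2*k) - 7)*exp(k)/(3*exp(3*k) + 3*exp(2*k) - 1)^2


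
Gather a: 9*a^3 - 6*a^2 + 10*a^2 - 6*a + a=9*a^3 + 4*a^2 - 5*a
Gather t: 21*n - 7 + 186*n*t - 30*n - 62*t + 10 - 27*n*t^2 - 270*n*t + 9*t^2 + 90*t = -9*n + t^2*(9 - 27*n) + t*(28 - 84*n) + 3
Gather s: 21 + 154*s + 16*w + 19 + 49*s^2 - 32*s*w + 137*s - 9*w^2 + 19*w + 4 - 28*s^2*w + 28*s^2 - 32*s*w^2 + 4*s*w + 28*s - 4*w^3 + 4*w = s^2*(77 - 28*w) + s*(-32*w^2 - 28*w + 319) - 4*w^3 - 9*w^2 + 39*w + 44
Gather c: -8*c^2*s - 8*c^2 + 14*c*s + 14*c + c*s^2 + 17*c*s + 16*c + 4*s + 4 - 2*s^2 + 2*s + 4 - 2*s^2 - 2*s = c^2*(-8*s - 8) + c*(s^2 + 31*s + 30) - 4*s^2 + 4*s + 8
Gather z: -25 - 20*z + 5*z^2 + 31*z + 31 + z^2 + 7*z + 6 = 6*z^2 + 18*z + 12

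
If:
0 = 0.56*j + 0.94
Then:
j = -1.68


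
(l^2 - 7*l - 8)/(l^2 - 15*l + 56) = (l + 1)/(l - 7)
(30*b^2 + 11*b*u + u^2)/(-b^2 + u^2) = (30*b^2 + 11*b*u + u^2)/(-b^2 + u^2)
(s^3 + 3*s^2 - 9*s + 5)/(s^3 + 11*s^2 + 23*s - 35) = (s - 1)/(s + 7)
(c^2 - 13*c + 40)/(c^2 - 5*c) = (c - 8)/c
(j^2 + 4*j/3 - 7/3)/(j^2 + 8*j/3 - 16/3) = (3*j^2 + 4*j - 7)/(3*j^2 + 8*j - 16)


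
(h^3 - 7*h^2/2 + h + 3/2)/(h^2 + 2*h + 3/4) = 2*(h^2 - 4*h + 3)/(2*h + 3)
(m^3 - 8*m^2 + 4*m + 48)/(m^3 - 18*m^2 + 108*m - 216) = (m^2 - 2*m - 8)/(m^2 - 12*m + 36)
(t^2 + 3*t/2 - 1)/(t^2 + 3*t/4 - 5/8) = 4*(t + 2)/(4*t + 5)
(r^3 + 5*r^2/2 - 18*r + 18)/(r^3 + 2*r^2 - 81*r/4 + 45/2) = 2*(r - 2)/(2*r - 5)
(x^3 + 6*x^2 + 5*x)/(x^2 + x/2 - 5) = 2*x*(x^2 + 6*x + 5)/(2*x^2 + x - 10)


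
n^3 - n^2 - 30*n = n*(n - 6)*(n + 5)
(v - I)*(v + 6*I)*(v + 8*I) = v^3 + 13*I*v^2 - 34*v + 48*I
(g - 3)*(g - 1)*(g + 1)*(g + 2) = g^4 - g^3 - 7*g^2 + g + 6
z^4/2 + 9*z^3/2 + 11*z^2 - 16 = (z/2 + 1)*(z - 1)*(z + 4)^2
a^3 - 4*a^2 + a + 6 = (a - 3)*(a - 2)*(a + 1)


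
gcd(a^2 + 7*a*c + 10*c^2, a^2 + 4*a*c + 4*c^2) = a + 2*c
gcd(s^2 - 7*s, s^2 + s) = s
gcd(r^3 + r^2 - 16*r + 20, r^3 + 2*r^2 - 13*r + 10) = r^2 + 3*r - 10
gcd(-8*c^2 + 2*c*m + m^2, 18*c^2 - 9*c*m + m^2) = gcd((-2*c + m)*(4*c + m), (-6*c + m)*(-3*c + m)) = 1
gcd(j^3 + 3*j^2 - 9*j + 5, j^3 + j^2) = 1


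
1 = 1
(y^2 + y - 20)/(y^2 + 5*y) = (y - 4)/y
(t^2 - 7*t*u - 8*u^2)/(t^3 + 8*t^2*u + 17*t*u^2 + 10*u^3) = (t - 8*u)/(t^2 + 7*t*u + 10*u^2)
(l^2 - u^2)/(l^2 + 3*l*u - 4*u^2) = (l + u)/(l + 4*u)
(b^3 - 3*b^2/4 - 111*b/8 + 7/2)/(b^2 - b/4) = b - 1/2 - 14/b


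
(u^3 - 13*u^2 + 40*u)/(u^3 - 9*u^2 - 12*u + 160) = u/(u + 4)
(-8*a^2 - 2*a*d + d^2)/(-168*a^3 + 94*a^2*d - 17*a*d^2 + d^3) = (2*a + d)/(42*a^2 - 13*a*d + d^2)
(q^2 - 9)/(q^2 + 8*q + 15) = (q - 3)/(q + 5)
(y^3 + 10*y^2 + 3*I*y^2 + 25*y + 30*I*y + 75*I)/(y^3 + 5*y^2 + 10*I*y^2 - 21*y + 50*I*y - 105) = (y + 5)/(y + 7*I)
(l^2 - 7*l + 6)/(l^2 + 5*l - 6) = (l - 6)/(l + 6)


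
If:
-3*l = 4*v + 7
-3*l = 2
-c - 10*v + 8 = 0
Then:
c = 41/2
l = -2/3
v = -5/4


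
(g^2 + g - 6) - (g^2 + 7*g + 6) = -6*g - 12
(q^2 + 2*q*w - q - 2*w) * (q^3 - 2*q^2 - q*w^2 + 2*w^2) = q^5 + 2*q^4*w - 3*q^4 - q^3*w^2 - 6*q^3*w + 2*q^3 - 2*q^2*w^3 + 3*q^2*w^2 + 4*q^2*w + 6*q*w^3 - 2*q*w^2 - 4*w^3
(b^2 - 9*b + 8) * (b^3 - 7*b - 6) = b^5 - 9*b^4 + b^3 + 57*b^2 - 2*b - 48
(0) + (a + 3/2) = a + 3/2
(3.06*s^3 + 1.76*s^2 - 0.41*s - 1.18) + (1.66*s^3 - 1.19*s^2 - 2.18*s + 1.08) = 4.72*s^3 + 0.57*s^2 - 2.59*s - 0.0999999999999999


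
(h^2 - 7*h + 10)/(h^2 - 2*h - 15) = (h - 2)/(h + 3)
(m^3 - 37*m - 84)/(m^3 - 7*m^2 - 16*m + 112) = (m + 3)/(m - 4)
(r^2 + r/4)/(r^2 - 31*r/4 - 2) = r/(r - 8)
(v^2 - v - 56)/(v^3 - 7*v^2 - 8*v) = (v + 7)/(v*(v + 1))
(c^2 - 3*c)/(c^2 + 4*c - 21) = c/(c + 7)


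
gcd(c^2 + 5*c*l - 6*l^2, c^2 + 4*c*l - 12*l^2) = c + 6*l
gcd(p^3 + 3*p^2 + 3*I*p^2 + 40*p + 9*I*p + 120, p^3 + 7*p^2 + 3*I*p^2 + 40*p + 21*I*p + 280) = p^2 + 3*I*p + 40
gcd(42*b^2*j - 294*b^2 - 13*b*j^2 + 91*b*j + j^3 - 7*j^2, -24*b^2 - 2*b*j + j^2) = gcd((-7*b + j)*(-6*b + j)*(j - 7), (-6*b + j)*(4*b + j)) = 6*b - j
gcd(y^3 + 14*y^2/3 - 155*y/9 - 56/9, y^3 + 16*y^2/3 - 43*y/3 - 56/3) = y^2 + 13*y/3 - 56/3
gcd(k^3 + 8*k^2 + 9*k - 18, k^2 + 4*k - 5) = k - 1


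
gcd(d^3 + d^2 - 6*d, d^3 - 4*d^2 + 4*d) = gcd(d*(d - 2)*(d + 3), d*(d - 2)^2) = d^2 - 2*d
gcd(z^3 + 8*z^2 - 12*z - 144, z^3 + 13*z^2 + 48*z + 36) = z^2 + 12*z + 36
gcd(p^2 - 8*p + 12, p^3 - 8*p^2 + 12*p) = p^2 - 8*p + 12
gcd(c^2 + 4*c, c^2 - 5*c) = c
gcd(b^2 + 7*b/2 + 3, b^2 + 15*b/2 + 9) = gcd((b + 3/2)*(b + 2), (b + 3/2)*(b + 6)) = b + 3/2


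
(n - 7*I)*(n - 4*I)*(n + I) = n^3 - 10*I*n^2 - 17*n - 28*I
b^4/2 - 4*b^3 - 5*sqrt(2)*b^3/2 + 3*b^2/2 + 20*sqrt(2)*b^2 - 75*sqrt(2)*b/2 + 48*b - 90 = (b/2 + sqrt(2)/2)*(b - 5)*(b - 3)*(b - 6*sqrt(2))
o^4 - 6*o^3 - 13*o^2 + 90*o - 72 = (o - 6)*(o - 3)*(o - 1)*(o + 4)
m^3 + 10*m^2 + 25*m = m*(m + 5)^2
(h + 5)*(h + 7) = h^2 + 12*h + 35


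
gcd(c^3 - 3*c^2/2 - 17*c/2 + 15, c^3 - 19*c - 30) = c + 3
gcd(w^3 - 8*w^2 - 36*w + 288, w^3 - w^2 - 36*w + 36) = w^2 - 36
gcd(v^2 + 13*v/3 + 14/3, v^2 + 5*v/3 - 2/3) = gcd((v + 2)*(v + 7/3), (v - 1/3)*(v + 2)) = v + 2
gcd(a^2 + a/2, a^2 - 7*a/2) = a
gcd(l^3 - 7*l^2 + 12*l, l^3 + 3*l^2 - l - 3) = 1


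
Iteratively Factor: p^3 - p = (p - 1)*(p^2 + p) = p*(p - 1)*(p + 1)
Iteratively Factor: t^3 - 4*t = (t - 2)*(t^2 + 2*t) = (t - 2)*(t + 2)*(t)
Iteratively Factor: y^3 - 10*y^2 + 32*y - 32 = (y - 4)*(y^2 - 6*y + 8) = (y - 4)*(y - 2)*(y - 4)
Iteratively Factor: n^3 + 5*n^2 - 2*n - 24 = (n + 4)*(n^2 + n - 6) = (n - 2)*(n + 4)*(n + 3)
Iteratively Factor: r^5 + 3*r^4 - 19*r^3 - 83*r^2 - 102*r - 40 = (r + 4)*(r^4 - r^3 - 15*r^2 - 23*r - 10) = (r + 2)*(r + 4)*(r^3 - 3*r^2 - 9*r - 5) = (r + 1)*(r + 2)*(r + 4)*(r^2 - 4*r - 5) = (r - 5)*(r + 1)*(r + 2)*(r + 4)*(r + 1)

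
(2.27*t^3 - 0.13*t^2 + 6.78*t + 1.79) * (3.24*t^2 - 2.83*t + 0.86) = 7.3548*t^5 - 6.8453*t^4 + 24.2873*t^3 - 13.4996*t^2 + 0.765099999999999*t + 1.5394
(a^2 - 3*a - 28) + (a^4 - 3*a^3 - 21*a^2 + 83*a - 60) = a^4 - 3*a^3 - 20*a^2 + 80*a - 88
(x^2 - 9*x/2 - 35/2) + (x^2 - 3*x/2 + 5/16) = 2*x^2 - 6*x - 275/16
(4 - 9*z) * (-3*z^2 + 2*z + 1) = 27*z^3 - 30*z^2 - z + 4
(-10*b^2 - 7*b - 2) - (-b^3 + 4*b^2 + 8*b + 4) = b^3 - 14*b^2 - 15*b - 6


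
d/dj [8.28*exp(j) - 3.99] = 8.28*exp(j)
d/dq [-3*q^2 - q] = -6*q - 1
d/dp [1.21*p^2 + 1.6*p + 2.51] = 2.42*p + 1.6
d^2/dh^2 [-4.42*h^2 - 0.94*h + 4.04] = -8.84000000000000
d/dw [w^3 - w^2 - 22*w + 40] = 3*w^2 - 2*w - 22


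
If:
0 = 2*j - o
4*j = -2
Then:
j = -1/2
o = -1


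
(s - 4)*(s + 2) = s^2 - 2*s - 8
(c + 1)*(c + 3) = c^2 + 4*c + 3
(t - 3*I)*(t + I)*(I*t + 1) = I*t^3 + 3*t^2 + I*t + 3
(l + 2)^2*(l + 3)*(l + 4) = l^4 + 11*l^3 + 44*l^2 + 76*l + 48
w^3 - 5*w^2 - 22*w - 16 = (w - 8)*(w + 1)*(w + 2)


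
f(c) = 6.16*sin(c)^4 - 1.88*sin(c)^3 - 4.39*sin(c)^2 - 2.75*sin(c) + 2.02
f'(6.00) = -1.22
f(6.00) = 2.52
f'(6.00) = -1.22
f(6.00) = 2.52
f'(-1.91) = 6.70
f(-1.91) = 7.16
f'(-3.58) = 5.08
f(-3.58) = 0.12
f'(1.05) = 0.73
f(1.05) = -1.41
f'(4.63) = 1.97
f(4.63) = 8.34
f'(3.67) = 2.52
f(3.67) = 2.93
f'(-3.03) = 1.86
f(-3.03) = 2.28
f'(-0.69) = -4.47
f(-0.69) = 3.49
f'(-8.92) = 2.28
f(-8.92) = 2.87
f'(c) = 24.64*sin(c)^3*cos(c) - 5.64*sin(c)^2*cos(c) - 8.78*sin(c)*cos(c) - 2.75*cos(c)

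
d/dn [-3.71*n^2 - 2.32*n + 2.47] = -7.42*n - 2.32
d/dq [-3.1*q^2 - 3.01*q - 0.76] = -6.2*q - 3.01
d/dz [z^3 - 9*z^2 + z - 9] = 3*z^2 - 18*z + 1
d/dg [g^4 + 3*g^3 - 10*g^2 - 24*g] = 4*g^3 + 9*g^2 - 20*g - 24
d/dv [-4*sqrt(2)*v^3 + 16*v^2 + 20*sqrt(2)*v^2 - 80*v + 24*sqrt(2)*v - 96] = -12*sqrt(2)*v^2 + 32*v + 40*sqrt(2)*v - 80 + 24*sqrt(2)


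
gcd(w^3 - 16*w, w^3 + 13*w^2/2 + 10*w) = w^2 + 4*w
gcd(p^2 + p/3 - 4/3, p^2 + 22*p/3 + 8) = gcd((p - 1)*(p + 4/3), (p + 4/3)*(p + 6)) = p + 4/3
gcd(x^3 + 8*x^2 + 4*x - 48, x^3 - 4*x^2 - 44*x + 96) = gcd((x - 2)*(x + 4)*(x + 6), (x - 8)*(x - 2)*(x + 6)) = x^2 + 4*x - 12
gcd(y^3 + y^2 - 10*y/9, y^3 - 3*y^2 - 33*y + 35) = 1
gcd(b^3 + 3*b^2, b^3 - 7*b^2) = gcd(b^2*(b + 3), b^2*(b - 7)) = b^2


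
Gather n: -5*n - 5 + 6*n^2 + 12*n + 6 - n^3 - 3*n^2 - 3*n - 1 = -n^3 + 3*n^2 + 4*n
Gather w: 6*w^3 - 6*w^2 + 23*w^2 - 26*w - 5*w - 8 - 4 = 6*w^3 + 17*w^2 - 31*w - 12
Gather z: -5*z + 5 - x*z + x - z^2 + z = x - z^2 + z*(-x - 4) + 5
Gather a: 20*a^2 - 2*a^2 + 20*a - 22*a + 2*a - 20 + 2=18*a^2 - 18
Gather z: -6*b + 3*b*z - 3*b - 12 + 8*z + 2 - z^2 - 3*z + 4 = -9*b - z^2 + z*(3*b + 5) - 6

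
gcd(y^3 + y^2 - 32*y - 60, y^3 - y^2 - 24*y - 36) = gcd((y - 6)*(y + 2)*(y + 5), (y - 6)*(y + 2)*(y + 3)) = y^2 - 4*y - 12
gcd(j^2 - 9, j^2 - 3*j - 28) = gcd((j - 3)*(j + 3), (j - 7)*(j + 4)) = 1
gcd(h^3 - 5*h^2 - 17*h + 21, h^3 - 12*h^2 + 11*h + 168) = h^2 - 4*h - 21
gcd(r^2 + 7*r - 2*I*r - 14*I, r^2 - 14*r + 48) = 1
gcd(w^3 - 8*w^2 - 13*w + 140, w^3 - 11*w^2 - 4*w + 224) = w^2 - 3*w - 28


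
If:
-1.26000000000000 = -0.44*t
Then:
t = 2.86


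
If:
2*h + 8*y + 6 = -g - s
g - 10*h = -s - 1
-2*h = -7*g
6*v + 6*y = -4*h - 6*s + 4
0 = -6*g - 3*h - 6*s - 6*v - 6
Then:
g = -55/136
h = -385/272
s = -59/4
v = 8085/544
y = 815/544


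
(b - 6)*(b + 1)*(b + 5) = b^3 - 31*b - 30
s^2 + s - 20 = (s - 4)*(s + 5)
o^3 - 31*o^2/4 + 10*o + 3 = (o - 6)*(o - 2)*(o + 1/4)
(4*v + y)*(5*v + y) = 20*v^2 + 9*v*y + y^2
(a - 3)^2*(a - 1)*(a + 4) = a^4 - 3*a^3 - 13*a^2 + 51*a - 36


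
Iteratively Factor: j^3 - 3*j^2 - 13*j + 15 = (j + 3)*(j^2 - 6*j + 5) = (j - 5)*(j + 3)*(j - 1)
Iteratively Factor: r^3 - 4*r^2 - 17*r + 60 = (r - 3)*(r^2 - r - 20) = (r - 3)*(r + 4)*(r - 5)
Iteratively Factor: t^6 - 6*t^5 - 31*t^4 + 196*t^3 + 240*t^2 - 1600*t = (t - 4)*(t^5 - 2*t^4 - 39*t^3 + 40*t^2 + 400*t) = (t - 4)*(t + 4)*(t^4 - 6*t^3 - 15*t^2 + 100*t) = (t - 4)*(t + 4)^2*(t^3 - 10*t^2 + 25*t) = (t - 5)*(t - 4)*(t + 4)^2*(t^2 - 5*t) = t*(t - 5)*(t - 4)*(t + 4)^2*(t - 5)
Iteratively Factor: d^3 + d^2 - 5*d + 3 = (d - 1)*(d^2 + 2*d - 3) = (d - 1)^2*(d + 3)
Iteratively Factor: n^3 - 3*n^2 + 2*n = (n - 2)*(n^2 - n) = n*(n - 2)*(n - 1)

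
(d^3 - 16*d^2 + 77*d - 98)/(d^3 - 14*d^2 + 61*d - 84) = (d^2 - 9*d + 14)/(d^2 - 7*d + 12)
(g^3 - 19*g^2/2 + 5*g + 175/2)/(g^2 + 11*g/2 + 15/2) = (g^2 - 12*g + 35)/(g + 3)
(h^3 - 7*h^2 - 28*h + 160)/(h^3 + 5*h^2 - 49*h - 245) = (h^2 - 12*h + 32)/(h^2 - 49)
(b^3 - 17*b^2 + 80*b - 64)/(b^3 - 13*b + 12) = (b^2 - 16*b + 64)/(b^2 + b - 12)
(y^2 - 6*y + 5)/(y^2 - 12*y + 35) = (y - 1)/(y - 7)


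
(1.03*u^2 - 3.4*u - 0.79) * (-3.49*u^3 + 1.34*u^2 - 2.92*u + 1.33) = -3.5947*u^5 + 13.2462*u^4 - 4.8065*u^3 + 10.2393*u^2 - 2.2152*u - 1.0507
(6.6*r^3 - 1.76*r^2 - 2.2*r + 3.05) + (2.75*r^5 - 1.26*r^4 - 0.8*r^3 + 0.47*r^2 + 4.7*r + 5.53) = 2.75*r^5 - 1.26*r^4 + 5.8*r^3 - 1.29*r^2 + 2.5*r + 8.58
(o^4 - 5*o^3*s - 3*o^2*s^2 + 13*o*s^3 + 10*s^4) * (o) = o^5 - 5*o^4*s - 3*o^3*s^2 + 13*o^2*s^3 + 10*o*s^4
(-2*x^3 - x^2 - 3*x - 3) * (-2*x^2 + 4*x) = 4*x^5 - 6*x^4 + 2*x^3 - 6*x^2 - 12*x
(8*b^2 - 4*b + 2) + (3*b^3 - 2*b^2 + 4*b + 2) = 3*b^3 + 6*b^2 + 4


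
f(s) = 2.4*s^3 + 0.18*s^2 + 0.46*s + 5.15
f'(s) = 7.2*s^2 + 0.36*s + 0.46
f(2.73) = 56.58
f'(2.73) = 55.10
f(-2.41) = -28.51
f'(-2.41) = 41.41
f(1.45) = 13.51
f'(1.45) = 16.12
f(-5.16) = -322.16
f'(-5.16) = 190.31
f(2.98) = 71.63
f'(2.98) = 65.47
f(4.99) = 310.13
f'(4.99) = 181.54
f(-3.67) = -112.75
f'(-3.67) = 96.11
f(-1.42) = -2.01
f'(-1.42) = 14.47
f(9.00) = 1773.47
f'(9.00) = 586.90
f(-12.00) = -4121.65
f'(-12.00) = 1032.94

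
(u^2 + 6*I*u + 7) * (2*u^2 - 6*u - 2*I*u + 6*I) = 2*u^4 - 6*u^3 + 10*I*u^3 + 26*u^2 - 30*I*u^2 - 78*u - 14*I*u + 42*I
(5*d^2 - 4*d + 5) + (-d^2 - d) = 4*d^2 - 5*d + 5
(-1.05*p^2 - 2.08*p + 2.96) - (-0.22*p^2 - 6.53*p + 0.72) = -0.83*p^2 + 4.45*p + 2.24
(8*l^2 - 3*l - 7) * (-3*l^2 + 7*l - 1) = -24*l^4 + 65*l^3 - 8*l^2 - 46*l + 7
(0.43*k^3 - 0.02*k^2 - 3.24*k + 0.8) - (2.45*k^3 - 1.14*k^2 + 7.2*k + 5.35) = -2.02*k^3 + 1.12*k^2 - 10.44*k - 4.55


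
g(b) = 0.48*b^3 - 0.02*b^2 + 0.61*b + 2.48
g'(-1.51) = 3.95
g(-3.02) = -12.77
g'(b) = 1.44*b^2 - 0.04*b + 0.61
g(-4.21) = -36.26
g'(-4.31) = 27.53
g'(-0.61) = 1.17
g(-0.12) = 2.41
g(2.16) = 8.54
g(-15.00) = -1631.17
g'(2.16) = 7.24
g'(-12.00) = 208.45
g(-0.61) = 1.99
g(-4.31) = -38.95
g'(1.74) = 4.90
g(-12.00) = -837.16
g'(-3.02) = 13.86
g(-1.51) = -0.14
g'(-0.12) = 0.64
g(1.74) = 6.01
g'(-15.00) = 325.21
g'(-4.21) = 26.30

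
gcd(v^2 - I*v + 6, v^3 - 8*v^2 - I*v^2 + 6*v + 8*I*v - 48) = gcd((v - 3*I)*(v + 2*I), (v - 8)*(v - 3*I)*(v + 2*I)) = v^2 - I*v + 6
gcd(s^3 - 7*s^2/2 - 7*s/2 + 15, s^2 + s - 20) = 1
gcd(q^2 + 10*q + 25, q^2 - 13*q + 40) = 1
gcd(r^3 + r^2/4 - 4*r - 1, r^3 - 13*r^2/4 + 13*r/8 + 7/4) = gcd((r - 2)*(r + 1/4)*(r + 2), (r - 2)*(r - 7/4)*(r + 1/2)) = r - 2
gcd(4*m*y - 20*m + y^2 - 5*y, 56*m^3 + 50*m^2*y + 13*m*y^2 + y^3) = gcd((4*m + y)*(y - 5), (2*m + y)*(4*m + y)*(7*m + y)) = 4*m + y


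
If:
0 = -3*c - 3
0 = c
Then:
No Solution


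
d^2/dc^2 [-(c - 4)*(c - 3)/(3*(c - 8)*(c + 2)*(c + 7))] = 2*(-c^6 + 21*c^5 - 225*c^4 - 525*c^3 + 6420*c^2 + 408*c - 99728)/(3*(c^9 + 3*c^8 - 171*c^7 - 683*c^6 + 9246*c^5 + 48732*c^4 - 118504*c^3 - 1092672*c^2 - 2182656*c - 1404928))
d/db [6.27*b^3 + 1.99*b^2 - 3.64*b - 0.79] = 18.81*b^2 + 3.98*b - 3.64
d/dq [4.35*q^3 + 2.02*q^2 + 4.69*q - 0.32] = 13.05*q^2 + 4.04*q + 4.69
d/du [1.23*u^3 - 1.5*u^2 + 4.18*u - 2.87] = 3.69*u^2 - 3.0*u + 4.18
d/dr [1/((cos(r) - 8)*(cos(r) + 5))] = (2*cos(r) - 3)*sin(r)/((cos(r) - 8)^2*(cos(r) + 5)^2)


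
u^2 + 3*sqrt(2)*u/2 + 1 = (u + sqrt(2)/2)*(u + sqrt(2))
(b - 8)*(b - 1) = b^2 - 9*b + 8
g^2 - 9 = (g - 3)*(g + 3)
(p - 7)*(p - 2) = p^2 - 9*p + 14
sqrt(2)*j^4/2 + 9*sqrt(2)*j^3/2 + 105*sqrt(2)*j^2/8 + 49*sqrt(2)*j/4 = j*(j + 7/2)^2*(sqrt(2)*j/2 + sqrt(2))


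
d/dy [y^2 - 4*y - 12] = 2*y - 4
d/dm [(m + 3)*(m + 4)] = 2*m + 7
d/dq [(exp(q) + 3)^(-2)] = -2*exp(q)/(exp(q) + 3)^3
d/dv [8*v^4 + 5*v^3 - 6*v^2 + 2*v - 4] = 32*v^3 + 15*v^2 - 12*v + 2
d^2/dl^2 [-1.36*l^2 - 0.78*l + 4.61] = -2.72000000000000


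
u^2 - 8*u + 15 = (u - 5)*(u - 3)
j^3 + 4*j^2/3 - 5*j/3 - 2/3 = (j - 1)*(j + 1/3)*(j + 2)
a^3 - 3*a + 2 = (a - 1)^2*(a + 2)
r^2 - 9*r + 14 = (r - 7)*(r - 2)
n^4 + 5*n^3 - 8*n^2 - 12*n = n*(n - 2)*(n + 1)*(n + 6)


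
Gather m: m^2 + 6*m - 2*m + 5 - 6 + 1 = m^2 + 4*m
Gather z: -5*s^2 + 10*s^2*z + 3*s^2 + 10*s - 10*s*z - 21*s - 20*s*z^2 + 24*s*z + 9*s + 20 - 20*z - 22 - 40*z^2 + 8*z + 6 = -2*s^2 - 2*s + z^2*(-20*s - 40) + z*(10*s^2 + 14*s - 12) + 4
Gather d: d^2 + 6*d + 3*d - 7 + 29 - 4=d^2 + 9*d + 18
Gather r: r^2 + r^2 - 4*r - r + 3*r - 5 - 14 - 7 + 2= 2*r^2 - 2*r - 24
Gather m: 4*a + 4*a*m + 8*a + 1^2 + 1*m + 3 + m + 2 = 12*a + m*(4*a + 2) + 6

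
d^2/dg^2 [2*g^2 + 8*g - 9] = 4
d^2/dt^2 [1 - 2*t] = 0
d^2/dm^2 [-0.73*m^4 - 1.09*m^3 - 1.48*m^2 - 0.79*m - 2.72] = -8.76*m^2 - 6.54*m - 2.96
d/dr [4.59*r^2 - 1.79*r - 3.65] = 9.18*r - 1.79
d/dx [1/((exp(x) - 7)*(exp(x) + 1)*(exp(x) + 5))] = -((exp(x) - 7)*(exp(x) + 1) + (exp(x) - 7)*(exp(x) + 5) + (exp(x) + 1)*(exp(x) + 5))/(4*(exp(x) - 7)^2*(exp(x) + 5)^2*cosh(x/2)^2)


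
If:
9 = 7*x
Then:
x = 9/7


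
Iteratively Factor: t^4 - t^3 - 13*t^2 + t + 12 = (t + 3)*(t^3 - 4*t^2 - t + 4) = (t - 4)*(t + 3)*(t^2 - 1) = (t - 4)*(t - 1)*(t + 3)*(t + 1)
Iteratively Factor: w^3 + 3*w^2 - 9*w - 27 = (w + 3)*(w^2 - 9) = (w - 3)*(w + 3)*(w + 3)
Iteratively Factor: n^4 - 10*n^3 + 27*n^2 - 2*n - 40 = (n - 2)*(n^3 - 8*n^2 + 11*n + 20) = (n - 2)*(n + 1)*(n^2 - 9*n + 20) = (n - 4)*(n - 2)*(n + 1)*(n - 5)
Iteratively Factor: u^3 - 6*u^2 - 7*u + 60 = (u - 4)*(u^2 - 2*u - 15) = (u - 4)*(u + 3)*(u - 5)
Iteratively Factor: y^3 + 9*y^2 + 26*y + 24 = (y + 2)*(y^2 + 7*y + 12) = (y + 2)*(y + 3)*(y + 4)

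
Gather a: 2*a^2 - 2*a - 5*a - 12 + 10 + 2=2*a^2 - 7*a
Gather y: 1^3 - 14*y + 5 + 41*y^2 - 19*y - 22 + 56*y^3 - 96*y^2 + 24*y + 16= 56*y^3 - 55*y^2 - 9*y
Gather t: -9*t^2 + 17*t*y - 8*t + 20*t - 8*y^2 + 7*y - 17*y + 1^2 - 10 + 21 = -9*t^2 + t*(17*y + 12) - 8*y^2 - 10*y + 12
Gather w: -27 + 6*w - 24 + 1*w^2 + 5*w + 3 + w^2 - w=2*w^2 + 10*w - 48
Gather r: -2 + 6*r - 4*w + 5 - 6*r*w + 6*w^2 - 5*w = r*(6 - 6*w) + 6*w^2 - 9*w + 3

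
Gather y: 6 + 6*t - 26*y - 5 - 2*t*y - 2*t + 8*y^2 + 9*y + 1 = 4*t + 8*y^2 + y*(-2*t - 17) + 2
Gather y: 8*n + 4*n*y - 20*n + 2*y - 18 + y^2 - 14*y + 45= -12*n + y^2 + y*(4*n - 12) + 27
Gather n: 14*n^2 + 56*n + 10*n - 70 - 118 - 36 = 14*n^2 + 66*n - 224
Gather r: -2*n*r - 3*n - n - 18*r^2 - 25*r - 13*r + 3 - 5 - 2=-4*n - 18*r^2 + r*(-2*n - 38) - 4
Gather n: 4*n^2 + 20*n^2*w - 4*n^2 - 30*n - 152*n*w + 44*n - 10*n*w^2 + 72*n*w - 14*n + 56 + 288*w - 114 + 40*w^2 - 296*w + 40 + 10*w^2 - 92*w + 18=20*n^2*w + n*(-10*w^2 - 80*w) + 50*w^2 - 100*w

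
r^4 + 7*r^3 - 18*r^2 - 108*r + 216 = (r - 3)*(r - 2)*(r + 6)^2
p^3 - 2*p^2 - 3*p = p*(p - 3)*(p + 1)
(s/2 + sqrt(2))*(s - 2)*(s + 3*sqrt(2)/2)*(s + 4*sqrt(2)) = s^4/2 - s^3 + 15*sqrt(2)*s^3/4 - 15*sqrt(2)*s^2/2 + 17*s^2 - 34*s + 12*sqrt(2)*s - 24*sqrt(2)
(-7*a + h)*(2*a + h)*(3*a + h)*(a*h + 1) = -42*a^4*h - 29*a^3*h^2 - 42*a^3 - 2*a^2*h^3 - 29*a^2*h + a*h^4 - 2*a*h^2 + h^3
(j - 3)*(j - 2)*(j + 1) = j^3 - 4*j^2 + j + 6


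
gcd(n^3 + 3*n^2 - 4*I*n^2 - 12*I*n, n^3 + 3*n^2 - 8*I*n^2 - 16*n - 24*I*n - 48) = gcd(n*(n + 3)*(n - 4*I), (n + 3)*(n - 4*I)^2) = n^2 + n*(3 - 4*I) - 12*I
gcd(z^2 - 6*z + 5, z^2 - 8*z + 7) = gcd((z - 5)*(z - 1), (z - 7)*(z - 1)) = z - 1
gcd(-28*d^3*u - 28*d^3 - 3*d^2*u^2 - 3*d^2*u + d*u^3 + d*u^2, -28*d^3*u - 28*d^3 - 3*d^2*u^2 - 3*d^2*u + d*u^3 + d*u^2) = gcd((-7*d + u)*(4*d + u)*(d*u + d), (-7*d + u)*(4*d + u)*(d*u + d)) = -28*d^3*u - 28*d^3 - 3*d^2*u^2 - 3*d^2*u + d*u^3 + d*u^2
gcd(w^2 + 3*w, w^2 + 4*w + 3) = w + 3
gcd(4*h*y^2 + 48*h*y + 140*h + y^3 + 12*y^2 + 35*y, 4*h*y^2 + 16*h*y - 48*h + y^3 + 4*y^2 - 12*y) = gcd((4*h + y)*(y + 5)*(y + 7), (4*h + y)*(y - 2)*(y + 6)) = 4*h + y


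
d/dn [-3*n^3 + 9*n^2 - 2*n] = -9*n^2 + 18*n - 2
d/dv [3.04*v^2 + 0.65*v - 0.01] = 6.08*v + 0.65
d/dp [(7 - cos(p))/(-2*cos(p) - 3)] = -17*sin(p)/(2*cos(p) + 3)^2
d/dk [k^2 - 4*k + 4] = 2*k - 4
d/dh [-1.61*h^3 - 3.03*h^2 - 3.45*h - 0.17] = -4.83*h^2 - 6.06*h - 3.45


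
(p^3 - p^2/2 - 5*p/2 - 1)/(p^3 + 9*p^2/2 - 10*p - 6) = (p + 1)/(p + 6)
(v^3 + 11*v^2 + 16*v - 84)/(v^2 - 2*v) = v + 13 + 42/v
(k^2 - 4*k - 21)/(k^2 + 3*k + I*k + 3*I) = (k - 7)/(k + I)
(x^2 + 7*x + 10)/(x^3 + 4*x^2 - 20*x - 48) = (x + 5)/(x^2 + 2*x - 24)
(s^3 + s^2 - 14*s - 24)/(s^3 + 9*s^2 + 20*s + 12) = (s^2 - s - 12)/(s^2 + 7*s + 6)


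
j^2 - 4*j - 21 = (j - 7)*(j + 3)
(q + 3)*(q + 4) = q^2 + 7*q + 12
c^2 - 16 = (c - 4)*(c + 4)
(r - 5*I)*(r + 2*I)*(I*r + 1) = I*r^3 + 4*r^2 + 7*I*r + 10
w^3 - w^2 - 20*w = w*(w - 5)*(w + 4)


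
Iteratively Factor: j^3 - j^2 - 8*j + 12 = (j + 3)*(j^2 - 4*j + 4) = (j - 2)*(j + 3)*(j - 2)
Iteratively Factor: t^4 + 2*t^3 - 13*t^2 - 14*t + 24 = (t + 4)*(t^3 - 2*t^2 - 5*t + 6) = (t + 2)*(t + 4)*(t^2 - 4*t + 3) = (t - 1)*(t + 2)*(t + 4)*(t - 3)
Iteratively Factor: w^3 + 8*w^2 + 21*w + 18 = (w + 3)*(w^2 + 5*w + 6) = (w + 2)*(w + 3)*(w + 3)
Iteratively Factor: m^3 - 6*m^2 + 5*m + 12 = (m - 3)*(m^2 - 3*m - 4) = (m - 3)*(m + 1)*(m - 4)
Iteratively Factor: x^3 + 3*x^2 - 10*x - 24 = (x + 4)*(x^2 - x - 6) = (x + 2)*(x + 4)*(x - 3)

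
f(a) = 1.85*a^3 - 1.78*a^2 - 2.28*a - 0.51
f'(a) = 5.55*a^2 - 3.56*a - 2.28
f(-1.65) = -9.90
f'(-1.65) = 18.70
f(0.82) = -2.56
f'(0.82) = -1.47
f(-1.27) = -4.27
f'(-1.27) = 11.19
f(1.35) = -2.28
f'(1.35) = 3.03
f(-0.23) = -0.10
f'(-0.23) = -1.17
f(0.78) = -2.49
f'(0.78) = -1.68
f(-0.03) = -0.44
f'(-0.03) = -2.17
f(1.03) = -2.73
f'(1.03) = -0.06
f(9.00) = 1183.44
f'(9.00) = 415.23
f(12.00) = 2912.61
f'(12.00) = 754.20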